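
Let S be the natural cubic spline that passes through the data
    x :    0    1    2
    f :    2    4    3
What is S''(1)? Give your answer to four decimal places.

-4.5000

With m_i denoting the second derivative at x_i, h_i = 1, 1, and Δ_i = (y_(i+1) − y_i)/h_i = 2, -1:
  1·m_0 + 4·m_1 + 1·m_2 = 6(Δ_1 - Δ_0) = -18
Natural end conditions: m_0 = m_2 = 0.
Hence m_0 = 0, m_1 = -9/2, m_2 = 0.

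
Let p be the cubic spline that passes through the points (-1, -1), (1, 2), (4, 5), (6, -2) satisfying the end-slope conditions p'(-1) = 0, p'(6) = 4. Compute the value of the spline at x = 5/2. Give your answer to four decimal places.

6.1719

Let σ_i = p''(x_i). Step sizes h_i = 2, 3, 2; slopes of the chords Δ_i = (y_(i+1) - y_i)/h_i = 3/2, 1, -7/2.
  2·σ_0 + 10·σ_1 + 3·σ_2 = 6(Δ_1 - Δ_0) = -3
  3·σ_1 + 10·σ_2 + 2·σ_3 = 6(Δ_2 - Δ_1) = -27
Clamped end conditions give two more equations: 2h_0·σ_0 + h_0·σ_1 = 6(Δ_0 - p'(-1)) = 9 and h_2·σ_2 + 2h_2·σ_3 = 6(p'(6) - Δ_2) = 45.
Hence σ_0 = 27/16, σ_1 = 9/8, σ_2 = -47/8, σ_3 = 227/16.
On [1, 4], p(x) = 2 + 45/16·(x - 1) + 9/16·(x - 1)² - 7/18·(x - 1)³.
With (x - 1) = 3/2: p(5/2) = 395/64.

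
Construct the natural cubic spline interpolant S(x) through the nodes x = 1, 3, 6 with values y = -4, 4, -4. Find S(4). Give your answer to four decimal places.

With M_i denoting the second derivative at x_i, h_i = 2, 3, and Δ_i = (y_(i+1) − y_i)/h_i = 4, -8/3:
  2·M_0 + 10·M_1 + 3·M_2 = 6(Δ_1 - Δ_0) = -40
Natural end conditions: M_0 = M_2 = 0.
Forward elimination and back-substitution give M_0 = 0, M_1 = -4, M_2 = 0.
On [3, 6], S(x) = 4 + 4/3·(x - 3) - 2·(x - 3)² + 2/9·(x - 3)³.
With (x - 3) = 1: S(4) = 32/9.

3.5556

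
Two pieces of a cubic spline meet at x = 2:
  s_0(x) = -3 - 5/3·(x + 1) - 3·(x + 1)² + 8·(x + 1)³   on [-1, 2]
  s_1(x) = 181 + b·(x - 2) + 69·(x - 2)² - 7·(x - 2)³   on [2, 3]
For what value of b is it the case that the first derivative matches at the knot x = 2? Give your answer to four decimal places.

s_0'(x) = -5/3 - 6·(x + 1) + 24·(x + 1)², so s_0'(2) = 589/3. On the right, s_1'(2) = b, so b = 589/3.

196.3333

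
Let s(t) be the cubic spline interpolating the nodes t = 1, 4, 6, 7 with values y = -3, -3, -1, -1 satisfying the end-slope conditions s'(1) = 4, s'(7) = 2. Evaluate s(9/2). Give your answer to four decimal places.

Put σ_i = s'' at the i-th knot. Here h = (3, 2, 1) and Δ = (0, 1, 0), so the interior equations h_(i-1)·σ_(i-1) + 2(h_(i-1)+h_i)·σ_i + h_i·σ_(i+1) = 6(Δ_i − Δ_(i-1)) read
  3·σ_0 + 10·σ_1 + 2·σ_2 = 6(Δ_1 - Δ_0) = 6
  2·σ_1 + 6·σ_2 + 1·σ_3 = 6(Δ_2 - Δ_1) = -6
Clamped end conditions give two more equations: 2h_0·σ_0 + h_0·σ_1 = 6(Δ_0 - s'(1)) = -24 and h_2·σ_2 + 2h_2·σ_3 = 6(s'(7) - Δ_2) = 12.
Forward elimination and back-substitution give σ_0 = -310/57, σ_1 = 164/57, σ_2 = -184/57, σ_3 = 434/57.
On [4, 6], s(t) = -3 + 3/19·(t - 4) + 82/57·(t - 4)² - 29/57·(t - 4)³.
With (t - 4) = 1/2: s(9/2) = -21/8.

-2.6250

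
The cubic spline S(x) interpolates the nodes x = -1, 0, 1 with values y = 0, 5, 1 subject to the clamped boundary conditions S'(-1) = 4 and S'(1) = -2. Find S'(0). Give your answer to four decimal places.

Write σ_i for S''(x_i). With h_i = 1, 1 and divided differences Δ_i = 5, -4, the continuity of S' gives the tridiagonal system
  1·σ_0 + 4·σ_1 + 1·σ_2 = 6(Δ_1 - Δ_0) = -54
Clamped end conditions give two more equations: 2h_0·σ_0 + h_0·σ_1 = 6(Δ_0 - S'(-1)) = 6 and h_1·σ_1 + 2h_1·σ_2 = 6(S'(1) - Δ_1) = 12.
Forward elimination and back-substitution give σ_0 = 27/2, σ_1 = -21, σ_2 = 33/2.
On [0, 1], S'(x) = b_1 + 2c_1·x + 3d_1·x² with b_1 = Δ_1 - h_1(2σ_1 + σ_2)/6 = 1/4, c_1 = σ_1/2 = -21/2, d_1 = (σ_2 - σ_1)/(6h_1) = 25/4. So S'(0) = 1/4.

0.2500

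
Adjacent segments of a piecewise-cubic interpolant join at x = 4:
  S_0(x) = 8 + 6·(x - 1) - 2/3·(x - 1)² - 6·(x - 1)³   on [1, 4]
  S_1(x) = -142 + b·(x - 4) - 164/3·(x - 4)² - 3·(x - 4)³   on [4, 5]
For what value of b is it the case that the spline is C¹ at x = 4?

S_0'(x) = 6 - 4/3·(x - 1) - 18·(x - 1)², so S_0'(4) = -160. On the right, S_1'(4) = b, so b = -160.

-160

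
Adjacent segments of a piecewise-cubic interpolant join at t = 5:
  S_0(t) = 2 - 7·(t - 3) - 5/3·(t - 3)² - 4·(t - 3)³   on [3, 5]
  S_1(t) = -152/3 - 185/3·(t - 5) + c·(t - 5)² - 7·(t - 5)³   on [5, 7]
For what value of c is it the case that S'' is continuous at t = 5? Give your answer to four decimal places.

-25.6667

S_0''(t) = -10/3 - 24·(t - 3), so S_0''(5) = -154/3. On the right, S_1''(5) = 2c, so c = -77/3.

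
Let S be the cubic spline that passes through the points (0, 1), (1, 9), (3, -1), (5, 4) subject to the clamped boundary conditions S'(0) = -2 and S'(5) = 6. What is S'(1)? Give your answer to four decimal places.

Put m_i = S'' at the i-th knot. Here h = (1, 2, 2) and Δ = (8, -5, 5/2), so the interior equations h_(i-1)·m_(i-1) + 2(h_(i-1)+h_i)·m_i + h_i·m_(i+1) = 6(Δ_i − Δ_(i-1)) read
  1·m_0 + 6·m_1 + 2·m_2 = 6(Δ_1 - Δ_0) = -78
  2·m_1 + 8·m_2 + 2·m_3 = 6(Δ_2 - Δ_1) = 45
Clamped end conditions give two more equations: 2h_0·m_0 + h_0·m_1 = 6(Δ_0 - S'(0)) = 60 and h_2·m_2 + 2h_2·m_3 = 6(S'(5) - Δ_2) = 21.
Solving: m_0 = 965/23, m_1 = -550/23, m_2 = 541/46, m_3 = -29/46.
On [1, 3], S'(t) = b_1 + 2c_1·(t - 1) + 3d_1·(t - 1)² with b_1 = Δ_1 - h_1(2m_1 + m_2)/6 = 323/46, c_1 = m_1/2 = -275/23, d_1 = (m_2 - m_1)/(6h_1) = 547/184. So S'(1) = 323/46.

7.0217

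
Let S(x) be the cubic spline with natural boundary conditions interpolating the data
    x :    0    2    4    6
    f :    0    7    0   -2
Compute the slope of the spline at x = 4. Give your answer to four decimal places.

-3.2667

With m_i denoting the second derivative at x_i, h_i = 2, 2, 2, and Δ_i = (y_(i+1) − y_i)/h_i = 7/2, -7/2, -1:
  2·m_0 + 8·m_1 + 2·m_2 = 6(Δ_1 - Δ_0) = -42
  2·m_1 + 8·m_2 + 2·m_3 = 6(Δ_2 - Δ_1) = 15
Natural end conditions: m_0 = m_3 = 0.
Hence m_0 = 0, m_1 = -61/10, m_2 = 17/5, m_3 = 0.
On [4, 6], S'(x) = b_2 + 2c_2·(x - 4) + 3d_2·(x - 4)² with b_2 = Δ_2 - h_2(2m_2 + m_3)/6 = -49/15, c_2 = m_2/2 = 17/10, d_2 = (m_3 - m_2)/(6h_2) = -17/60. So S'(4) = -49/15.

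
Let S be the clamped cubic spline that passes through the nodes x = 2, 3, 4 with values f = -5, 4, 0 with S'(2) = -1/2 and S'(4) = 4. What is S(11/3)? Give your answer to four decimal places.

With σ_i denoting the second derivative at x_i, h_i = 1, 1, and Δ_i = (y_(i+1) − y_i)/h_i = 9, -4:
  1·σ_0 + 4·σ_1 + 1·σ_2 = 6(Δ_1 - Δ_0) = -78
Clamped end conditions give two more equations: 2h_0·σ_0 + h_0·σ_1 = 6(Δ_0 - S'(2)) = 57 and h_1·σ_1 + 2h_1·σ_2 = 6(S'(4) - Δ_1) = 48.
Forward elimination and back-substitution give σ_0 = 201/4, σ_1 = -87/2, σ_2 = 183/4.
On [3, 4], S(x) = 4 + 23/8·(x - 3) - 87/4·(x - 3)² + 119/8·(x - 3)³.
With (x - 3) = 2/3: S(11/3) = 71/108.

0.6574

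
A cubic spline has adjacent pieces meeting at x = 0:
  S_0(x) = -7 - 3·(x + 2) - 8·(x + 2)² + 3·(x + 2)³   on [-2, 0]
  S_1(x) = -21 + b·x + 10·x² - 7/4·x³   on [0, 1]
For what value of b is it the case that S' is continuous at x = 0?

1

S_0'(x) = -3 - 16·(x + 2) + 9·(x + 2)², so S_0'(0) = 1. On the right, S_1'(0) = b, so b = 1.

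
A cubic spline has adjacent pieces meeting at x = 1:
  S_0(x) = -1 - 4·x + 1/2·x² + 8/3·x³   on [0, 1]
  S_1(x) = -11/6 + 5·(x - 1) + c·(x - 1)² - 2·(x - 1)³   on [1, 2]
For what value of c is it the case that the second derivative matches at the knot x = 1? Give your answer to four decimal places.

S_0''(x) = 1 + 16·x, so S_0''(1) = 17. On the right, S_1''(1) = 2c, so c = 17/2.

8.5000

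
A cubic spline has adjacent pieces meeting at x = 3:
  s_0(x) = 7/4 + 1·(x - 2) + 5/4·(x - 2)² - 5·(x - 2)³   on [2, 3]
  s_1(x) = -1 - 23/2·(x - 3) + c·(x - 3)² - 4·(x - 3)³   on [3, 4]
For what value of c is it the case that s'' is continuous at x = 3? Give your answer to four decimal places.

s_0''(x) = 5/2 - 30·(x - 2), so s_0''(3) = -55/2. On the right, s_1''(3) = 2c, so c = -55/4.

-13.7500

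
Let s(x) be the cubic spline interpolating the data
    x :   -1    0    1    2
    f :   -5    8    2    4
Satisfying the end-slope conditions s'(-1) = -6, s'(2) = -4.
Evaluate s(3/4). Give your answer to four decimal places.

3.8531

Put m_i = s'' at the i-th knot. Here h = (1, 1, 1) and Δ = (13, -6, 2), so the interior equations h_(i-1)·m_(i-1) + 2(h_(i-1)+h_i)·m_i + h_i·m_(i+1) = 6(Δ_i − Δ_(i-1)) read
  1·m_0 + 4·m_1 + 1·m_2 = 6(Δ_1 - Δ_0) = -114
  1·m_1 + 4·m_2 + 1·m_3 = 6(Δ_2 - Δ_1) = 48
Clamped end conditions give two more equations: 2h_0·m_0 + h_0·m_1 = 6(Δ_0 - s'(-1)) = 114 and h_2·m_2 + 2h_2·m_3 = 6(s'(2) - Δ_2) = -36.
Solving: m_0 = 1298/15, m_1 = -886/15, m_2 = 536/15, m_3 = -538/15.
On [0, 1], s(x) = 8 + 116/15·x - 443/15·x² + 79/5·x³.
With x = 3/4: s(3/4) = 1233/320.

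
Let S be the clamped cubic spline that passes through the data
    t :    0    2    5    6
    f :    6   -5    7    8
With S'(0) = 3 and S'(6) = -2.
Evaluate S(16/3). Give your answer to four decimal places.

7.9858

Let M_i = S''(x_i). Step sizes h_i = 2, 3, 1; slopes of the chords Δ_i = (y_(i+1) - y_i)/h_i = -11/2, 4, 1.
  2·M_0 + 10·M_1 + 3·M_2 = 6(Δ_1 - Δ_0) = 57
  3·M_1 + 8·M_2 + 1·M_3 = 6(Δ_2 - Δ_1) = -18
Clamped end conditions give two more equations: 2h_0·M_0 + h_0·M_1 = 6(Δ_0 - S'(0)) = -51 and h_2·M_2 + 2h_2·M_3 = 6(S'(6) - Δ_2) = -18.
Forward elimination and back-substitution give M_0 = -475/26, M_1 = 287/26, M_2 = -73/13, M_3 = -161/26.
On [5, 6], S(t) = 7 + 203/52·(t - 5) - 73/26·(t - 5)² - 5/52·(t - 5)³.
With (t - 5) = 1/3: S(16/3) = 2803/351.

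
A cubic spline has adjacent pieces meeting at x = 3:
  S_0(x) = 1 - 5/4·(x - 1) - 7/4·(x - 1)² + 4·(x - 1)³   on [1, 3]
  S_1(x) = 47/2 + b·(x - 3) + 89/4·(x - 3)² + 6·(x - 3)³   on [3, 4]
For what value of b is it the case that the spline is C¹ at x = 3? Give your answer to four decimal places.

S_0'(x) = -5/4 - 7/2·(x - 1) + 12·(x - 1)², so S_0'(3) = 159/4. On the right, S_1'(3) = b, so b = 159/4.

39.7500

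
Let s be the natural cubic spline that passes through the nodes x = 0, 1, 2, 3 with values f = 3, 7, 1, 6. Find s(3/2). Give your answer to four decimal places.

3.9250

With σ_i denoting the second derivative at x_i, h_i = 1, 1, 1, and Δ_i = (y_(i+1) − y_i)/h_i = 4, -6, 5:
  1·σ_0 + 4·σ_1 + 1·σ_2 = 6(Δ_1 - Δ_0) = -60
  1·σ_1 + 4·σ_2 + 1·σ_3 = 6(Δ_2 - Δ_1) = 66
Natural end conditions: σ_0 = σ_3 = 0.
Solving the tridiagonal system: σ_0 = 0, σ_1 = -102/5, σ_2 = 108/5, σ_3 = 0.
On [1, 2], s(x) = 7 - 14/5·(x - 1) - 51/5·(x - 1)² + 7·(x - 1)³.
With (x - 1) = 1/2: s(3/2) = 157/40.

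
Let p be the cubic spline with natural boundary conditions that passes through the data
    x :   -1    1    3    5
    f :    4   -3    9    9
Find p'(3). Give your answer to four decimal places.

4.4667

With σ_i denoting the second derivative at x_i, h_i = 2, 2, 2, and Δ_i = (y_(i+1) − y_i)/h_i = -7/2, 6, 0:
  2·σ_0 + 8·σ_1 + 2·σ_2 = 6(Δ_1 - Δ_0) = 57
  2·σ_1 + 8·σ_2 + 2·σ_3 = 6(Δ_2 - Δ_1) = -36
Natural end conditions: σ_0 = σ_3 = 0.
Solving the tridiagonal system: σ_0 = 0, σ_1 = 44/5, σ_2 = -67/10, σ_3 = 0.
On [3, 5], p'(x) = b_2 + 2c_2·(x - 3) + 3d_2·(x - 3)² with b_2 = Δ_2 - h_2(2σ_2 + σ_3)/6 = 67/15, c_2 = σ_2/2 = -67/20, d_2 = (σ_3 - σ_2)/(6h_2) = 67/120. So p'(3) = 67/15.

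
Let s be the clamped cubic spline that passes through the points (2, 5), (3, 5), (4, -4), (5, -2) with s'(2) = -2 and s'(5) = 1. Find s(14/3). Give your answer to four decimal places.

With σ_i denoting the second derivative at x_i, h_i = 1, 1, 1, and Δ_i = (y_(i+1) − y_i)/h_i = 0, -9, 2:
  1·σ_0 + 4·σ_1 + 1·σ_2 = 6(Δ_1 - Δ_0) = -54
  1·σ_1 + 4·σ_2 + 1·σ_3 = 6(Δ_2 - Δ_1) = 66
Clamped end conditions give two more equations: 2h_0·σ_0 + h_0·σ_1 = 6(Δ_0 - s'(2)) = 12 and h_2·σ_2 + 2h_2·σ_3 = 6(s'(5) - Δ_2) = -6.
Forward elimination and back-substitution give σ_0 = 92/5, σ_1 = -124/5, σ_2 = 134/5, σ_3 = -82/5.
On [4, 5], s(x) = -4 - 21/5·(x - 4) + 67/5·(x - 4)² - 36/5·(x - 4)³.
With (x - 4) = 2/3: s(14/3) = -134/45.

-2.9778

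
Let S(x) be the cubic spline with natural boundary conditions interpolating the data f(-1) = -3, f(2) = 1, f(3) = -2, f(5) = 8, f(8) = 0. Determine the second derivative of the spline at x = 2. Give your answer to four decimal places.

-4.6301

With m_i denoting the second derivative at x_i, h_i = 3, 1, 2, 3, and Δ_i = (y_(i+1) − y_i)/h_i = 4/3, -3, 5, -8/3:
  3·m_0 + 8·m_1 + 1·m_2 = 6(Δ_1 - Δ_0) = -26
  1·m_1 + 6·m_2 + 2·m_3 = 6(Δ_2 - Δ_1) = 48
  2·m_2 + 10·m_3 + 3·m_4 = 6(Δ_3 - Δ_2) = -46
Natural end conditions: m_0 = m_4 = 0.
Forward elimination and back-substitution give m_0 = 0, m_1 = -338/73, m_2 = 806/73, m_3 = -497/73, m_4 = 0.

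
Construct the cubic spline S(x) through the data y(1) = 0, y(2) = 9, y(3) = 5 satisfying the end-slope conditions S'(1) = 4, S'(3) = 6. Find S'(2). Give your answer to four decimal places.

Write M_i for S''(x_i). With h_i = 1, 1 and divided differences Δ_i = 9, -4, the continuity of S' gives the tridiagonal system
  1·M_0 + 4·M_1 + 1·M_2 = 6(Δ_1 - Δ_0) = -78
Clamped end conditions give two more equations: 2h_0·M_0 + h_0·M_1 = 6(Δ_0 - S'(1)) = 30 and h_1·M_1 + 2h_1·M_2 = 6(S'(3) - Δ_1) = 60.
Solving the tridiagonal system: M_0 = 71/2, M_1 = -41, M_2 = 101/2.
On [2, 3], S'(x) = b_1 + 2c_1·(x - 2) + 3d_1·(x - 2)² with b_1 = Δ_1 - h_1(2M_1 + M_2)/6 = 5/4, c_1 = M_1/2 = -41/2, d_1 = (M_2 - M_1)/(6h_1) = 61/4. So S'(2) = 5/4.

1.2500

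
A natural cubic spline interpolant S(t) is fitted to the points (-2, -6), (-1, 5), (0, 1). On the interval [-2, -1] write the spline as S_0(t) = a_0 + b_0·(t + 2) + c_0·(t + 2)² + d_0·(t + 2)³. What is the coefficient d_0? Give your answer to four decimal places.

-3.7500

Let M_i = S''(x_i). Step sizes h_i = 1, 1; slopes of the chords Δ_i = (y_(i+1) - y_i)/h_i = 11, -4.
  1·M_0 + 4·M_1 + 1·M_2 = 6(Δ_1 - Δ_0) = -90
Natural end conditions: M_0 = M_2 = 0.
Hence M_0 = 0, M_1 = -45/2, M_2 = 0.
On [-2, -1], with S_0(t) = a_0 + b_0·(t + 2) + c_0·(t + 2)² + d_0·(t + 2)³: c_0 = M_0/2 = 0, d_0 = (M_1 - M_0)/(6h_0) = -15/4, b_0 = Δ_0 - h_0(2M_0 + M_1)/6 = 59/4.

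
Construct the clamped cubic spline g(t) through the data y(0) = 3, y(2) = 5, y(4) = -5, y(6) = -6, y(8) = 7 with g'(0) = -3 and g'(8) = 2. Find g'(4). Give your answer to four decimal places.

With M_i denoting the second derivative at x_i, h_i = 2, 2, 2, 2, and Δ_i = (y_(i+1) − y_i)/h_i = 1, -5, -1/2, 13/2:
  2·M_0 + 8·M_1 + 2·M_2 = 6(Δ_1 - Δ_0) = -36
  2·M_1 + 8·M_2 + 2·M_3 = 6(Δ_2 - Δ_1) = 27
  2·M_2 + 8·M_3 + 2·M_4 = 6(Δ_3 - Δ_2) = 42
Clamped end conditions give two more equations: 2h_0·M_0 + h_0·M_1 = 6(Δ_0 - g'(0)) = 24 and h_3·M_3 + 2h_3·M_4 = 6(g'(8) - Δ_3) = -27.
Solving: M_0 = 557/56, M_1 = -221/28, M_2 = 29/8, M_3 = 193/28, M_4 = -571/56.
On [4, 6], g'(t) = b_2 + 2c_2·(t - 4) + 3d_2·(t - 4)² with b_2 = Δ_2 - h_2(2M_2 + M_3)/6 = -73/14, c_2 = M_2/2 = 29/16, d_2 = (M_3 - M_2)/(6h_2) = 61/224. So g'(4) = -73/14.

-5.2143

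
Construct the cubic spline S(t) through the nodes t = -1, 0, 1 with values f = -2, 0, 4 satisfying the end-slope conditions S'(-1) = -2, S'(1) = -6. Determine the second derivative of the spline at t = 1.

-35

Write M_i for S''(x_i). With h_i = 1, 1 and divided differences Δ_i = 2, 4, the continuity of S' gives the tridiagonal system
  1·M_0 + 4·M_1 + 1·M_2 = 6(Δ_1 - Δ_0) = 12
Clamped end conditions give two more equations: 2h_0·M_0 + h_0·M_1 = 6(Δ_0 - S'(-1)) = 24 and h_1·M_1 + 2h_1·M_2 = 6(S'(1) - Δ_1) = -60.
Hence M_0 = 7, M_1 = 10, M_2 = -35.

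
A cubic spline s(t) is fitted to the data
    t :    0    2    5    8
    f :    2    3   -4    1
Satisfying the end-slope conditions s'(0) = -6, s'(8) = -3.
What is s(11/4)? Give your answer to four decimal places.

2.2560

Let M_i = s''(x_i). Step sizes h_i = 2, 3, 3; slopes of the chords Δ_i = (y_(i+1) - y_i)/h_i = 1/2, -7/3, 5/3.
  2·M_0 + 10·M_1 + 3·M_2 = 6(Δ_1 - Δ_0) = -17
  3·M_1 + 12·M_2 + 3·M_3 = 6(Δ_2 - Δ_1) = 24
Clamped end conditions give two more equations: 2h_0·M_0 + h_0·M_1 = 6(Δ_0 - s'(0)) = 39 and h_2·M_2 + 2h_2·M_3 = 6(s'(8) - Δ_2) = -28.
Forward elimination and back-substitution give M_0 = 481/38, M_1 = -221/38, M_2 = 301/57, M_3 = -833/114.
On [2, 5], s(t) = 3 + 16/19·(t - 2) - 221/76·(t - 2)² + 1265/2052·(t - 2)³.
With (t - 2) = 3/4: s(11/4) = 10973/4864.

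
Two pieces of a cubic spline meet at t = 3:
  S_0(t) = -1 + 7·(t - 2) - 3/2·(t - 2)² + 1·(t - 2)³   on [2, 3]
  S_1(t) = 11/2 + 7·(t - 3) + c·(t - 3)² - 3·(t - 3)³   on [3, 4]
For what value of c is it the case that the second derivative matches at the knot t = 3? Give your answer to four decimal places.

1.5000

S_0''(t) = -3 + 6·(t - 2), so S_0''(3) = 3. On the right, S_1''(3) = 2c, so c = 3/2.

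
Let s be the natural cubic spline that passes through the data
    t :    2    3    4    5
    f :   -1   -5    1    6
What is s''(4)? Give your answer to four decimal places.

-5.6000

With M_i denoting the second derivative at x_i, h_i = 1, 1, 1, and Δ_i = (y_(i+1) − y_i)/h_i = -4, 6, 5:
  1·M_0 + 4·M_1 + 1·M_2 = 6(Δ_1 - Δ_0) = 60
  1·M_1 + 4·M_2 + 1·M_3 = 6(Δ_2 - Δ_1) = -6
Natural end conditions: M_0 = M_3 = 0.
Solving: M_0 = 0, M_1 = 82/5, M_2 = -28/5, M_3 = 0.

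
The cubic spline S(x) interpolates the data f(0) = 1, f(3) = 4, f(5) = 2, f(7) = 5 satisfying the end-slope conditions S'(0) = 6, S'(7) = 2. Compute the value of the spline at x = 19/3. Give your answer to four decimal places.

3.6697

Let M_i = S''(x_i). Step sizes h_i = 3, 2, 2; slopes of the chords Δ_i = (y_(i+1) - y_i)/h_i = 1, -1, 3/2.
  3·M_0 + 10·M_1 + 2·M_2 = 6(Δ_1 - Δ_0) = -12
  2·M_1 + 8·M_2 + 2·M_3 = 6(Δ_2 - Δ_1) = 15
Clamped end conditions give two more equations: 2h_0·M_0 + h_0·M_1 = 6(Δ_0 - S'(0)) = -30 and h_2·M_2 + 2h_2·M_3 = 6(S'(7) - Δ_2) = 3.
Solving: M_0 = -183/37, M_1 = -4/37, M_2 = 145/74, M_3 = -17/74.
On [5, 7], S(x) = 2 + 10/37·(x - 5) + 145/148·(x - 5)² - 27/148·(x - 5)³.
With (x - 5) = 4/3: S(19/3) = 1222/333.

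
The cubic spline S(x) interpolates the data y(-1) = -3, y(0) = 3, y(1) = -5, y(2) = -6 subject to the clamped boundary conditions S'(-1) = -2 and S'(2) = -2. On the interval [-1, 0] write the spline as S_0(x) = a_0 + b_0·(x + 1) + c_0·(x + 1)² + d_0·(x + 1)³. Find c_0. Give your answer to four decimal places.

21.4000

Let σ_i = S''(x_i). Step sizes h_i = 1, 1, 1; slopes of the chords Δ_i = (y_(i+1) - y_i)/h_i = 6, -8, -1.
  1·σ_0 + 4·σ_1 + 1·σ_2 = 6(Δ_1 - Δ_0) = -84
  1·σ_1 + 4·σ_2 + 1·σ_3 = 6(Δ_2 - Δ_1) = 42
Clamped end conditions give two more equations: 2h_0·σ_0 + h_0·σ_1 = 6(Δ_0 - S'(-1)) = 48 and h_2·σ_2 + 2h_2·σ_3 = 6(S'(2) - Δ_2) = -6.
Solving the tridiagonal system: σ_0 = 214/5, σ_1 = -188/5, σ_2 = 118/5, σ_3 = -74/5.
On [-1, 0], with S_0(x) = a_0 + b_0·(x + 1) + c_0·(x + 1)² + d_0·(x + 1)³: c_0 = σ_0/2 = 107/5, d_0 = (σ_1 - σ_0)/(6h_0) = -67/5, b_0 = Δ_0 - h_0(2σ_0 + σ_1)/6 = -2.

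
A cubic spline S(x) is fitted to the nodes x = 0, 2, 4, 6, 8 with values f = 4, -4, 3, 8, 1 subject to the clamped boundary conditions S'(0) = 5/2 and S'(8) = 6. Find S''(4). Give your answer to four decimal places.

Write m_i for S''(x_i). With h_i = 2, 2, 2, 2 and divided differences Δ_i = -4, 7/2, 5/2, -7/2, the continuity of S' gives the tridiagonal system
  2·m_0 + 8·m_1 + 2·m_2 = 6(Δ_1 - Δ_0) = 45
  2·m_1 + 8·m_2 + 2·m_3 = 6(Δ_2 - Δ_1) = -6
  2·m_2 + 8·m_3 + 2·m_4 = 6(Δ_3 - Δ_2) = -36
Clamped end conditions give two more equations: 2h_0·m_0 + h_0·m_1 = 6(Δ_0 - S'(0)) = -39 and h_3·m_3 + 2h_3·m_4 = 6(S'(8) - Δ_3) = 57.
Solving: m_0 = -811/56, m_1 = 265/28, m_2 = -7/8, m_3 = -251/28, m_4 = 1049/56.

-0.8750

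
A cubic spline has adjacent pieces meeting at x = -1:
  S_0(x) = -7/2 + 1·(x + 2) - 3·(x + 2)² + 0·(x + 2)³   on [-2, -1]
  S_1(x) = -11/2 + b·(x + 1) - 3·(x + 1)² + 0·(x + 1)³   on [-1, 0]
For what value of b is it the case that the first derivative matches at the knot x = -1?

-5

S_0'(x) = 1 - 6·(x + 2) + 0·(x + 2)², so S_0'(-1) = -5. On the right, S_1'(-1) = b, so b = -5.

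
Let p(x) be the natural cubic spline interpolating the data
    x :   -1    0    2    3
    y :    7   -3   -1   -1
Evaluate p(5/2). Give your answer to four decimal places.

Let M_i = p''(x_i). Step sizes h_i = 1, 2, 1; slopes of the chords Δ_i = (y_(i+1) - y_i)/h_i = -10, 1, 0.
  1·M_0 + 6·M_1 + 2·M_2 = 6(Δ_1 - Δ_0) = 66
  2·M_1 + 6·M_2 + 1·M_3 = 6(Δ_2 - Δ_1) = -6
Natural end conditions: M_0 = M_3 = 0.
Solving: M_0 = 0, M_1 = 51/4, M_2 = -21/4, M_3 = 0.
On [2, 3], p(x) = -1 + 7/4·(x - 2) - 21/8·(x - 2)² + 7/8·(x - 2)³.
With (x - 2) = 1/2: p(5/2) = -43/64.

-0.6719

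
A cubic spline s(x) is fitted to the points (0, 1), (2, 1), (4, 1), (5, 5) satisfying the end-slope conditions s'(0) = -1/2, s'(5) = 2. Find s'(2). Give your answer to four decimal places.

-0.7391

Put σ_i = s'' at the i-th knot. Here h = (2, 2, 1) and Δ = (0, 0, 4), so the interior equations h_(i-1)·σ_(i-1) + 2(h_(i-1)+h_i)·σ_i + h_i·σ_(i+1) = 6(Δ_i − Δ_(i-1)) read
  2·σ_0 + 8·σ_1 + 2·σ_2 = 6(Δ_1 - Δ_0) = 0
  2·σ_1 + 6·σ_2 + 1·σ_3 = 6(Δ_2 - Δ_1) = 24
Clamped end conditions give two more equations: 2h_0·σ_0 + h_0·σ_1 = 6(Δ_0 - s'(0)) = 3 and h_2·σ_2 + 2h_2·σ_3 = 6(s'(5) - Δ_2) = -12.
Solving the tridiagonal system: σ_0 = 40/23, σ_1 = -91/46, σ_2 = 142/23, σ_3 = -209/23.
On [2, 4], s'(x) = b_1 + 2c_1·(x - 2) + 3d_1·(x - 2)² with b_1 = Δ_1 - h_1(2σ_1 + σ_2)/6 = -17/23, c_1 = σ_1/2 = -91/92, d_1 = (σ_2 - σ_1)/(6h_1) = 125/184. So s'(2) = -17/23.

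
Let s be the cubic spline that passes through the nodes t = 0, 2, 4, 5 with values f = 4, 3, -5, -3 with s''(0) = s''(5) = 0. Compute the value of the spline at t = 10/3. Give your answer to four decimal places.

Let M_i = s''(x_i). Step sizes h_i = 2, 2, 1; slopes of the chords Δ_i = (y_(i+1) - y_i)/h_i = -1/2, -4, 2.
  2·M_0 + 8·M_1 + 2·M_2 = 6(Δ_1 - Δ_0) = -21
  2·M_1 + 6·M_2 + 1·M_3 = 6(Δ_2 - Δ_1) = 36
Natural end conditions: M_0 = M_3 = 0.
Solving the tridiagonal system: M_0 = 0, M_1 = -9/2, M_2 = 15/2, M_3 = 0.
On [2, 4], s(t) = 3 - 7/2·(t - 2) - 9/4·(t - 2)² + 1·(t - 2)³.
With (t - 2) = 4/3: s(10/3) = -89/27.

-3.2963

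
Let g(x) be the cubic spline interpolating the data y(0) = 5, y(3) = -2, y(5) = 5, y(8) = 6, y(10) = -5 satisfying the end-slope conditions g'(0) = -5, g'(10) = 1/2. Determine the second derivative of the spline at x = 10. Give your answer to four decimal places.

11.7943

Write σ_i for g''(x_i). With h_i = 3, 2, 3, 2 and divided differences Δ_i = -7/3, 7/2, 1/3, -11/2, the continuity of g' gives the tridiagonal system
  3·σ_0 + 10·σ_1 + 2·σ_2 = 6(Δ_1 - Δ_0) = 35
  2·σ_1 + 10·σ_2 + 3·σ_3 = 6(Δ_2 - Δ_1) = -19
  3·σ_2 + 10·σ_3 + 2·σ_4 = 6(Δ_3 - Δ_2) = -35
Clamped end conditions give two more equations: 2h_0·σ_0 + h_0·σ_1 = 6(Δ_0 - g'(0)) = 16 and h_3·σ_3 + 2h_3·σ_4 = 6(g'(10) - Δ_3) = 36.
Solving the tridiagonal system: σ_0 = 141/145, σ_1 = 1474/435, σ_2 = -392/435, σ_3 = -2431/435, σ_4 = 10261/870.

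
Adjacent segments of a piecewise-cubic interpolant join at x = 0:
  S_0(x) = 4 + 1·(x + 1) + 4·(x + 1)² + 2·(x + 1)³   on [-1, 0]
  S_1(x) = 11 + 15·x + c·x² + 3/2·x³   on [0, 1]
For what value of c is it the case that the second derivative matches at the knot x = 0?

10

S_0''(x) = 8 + 12·(x + 1), so S_0''(0) = 20. On the right, S_1''(0) = 2c, so c = 10.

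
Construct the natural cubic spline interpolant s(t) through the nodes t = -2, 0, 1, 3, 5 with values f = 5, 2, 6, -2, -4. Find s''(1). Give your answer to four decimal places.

-10.8750

Put m_i = s'' at the i-th knot. Here h = (2, 1, 2, 2) and Δ = (-3/2, 4, -4, -1), so the interior equations h_(i-1)·m_(i-1) + 2(h_(i-1)+h_i)·m_i + h_i·m_(i+1) = 6(Δ_i − Δ_(i-1)) read
  2·m_0 + 6·m_1 + 1·m_2 = 6(Δ_1 - Δ_0) = 33
  1·m_1 + 6·m_2 + 2·m_3 = 6(Δ_2 - Δ_1) = -48
  2·m_2 + 8·m_3 + 2·m_4 = 6(Δ_3 - Δ_2) = 18
Natural end conditions: m_0 = m_4 = 0.
Solving: m_0 = 0, m_1 = 117/16, m_2 = -87/8, m_3 = 159/32, m_4 = 0.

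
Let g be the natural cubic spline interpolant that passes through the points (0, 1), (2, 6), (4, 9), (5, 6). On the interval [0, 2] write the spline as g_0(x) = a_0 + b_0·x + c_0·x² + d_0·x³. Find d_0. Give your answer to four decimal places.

0.0341

Put σ_i = g'' at the i-th knot. Here h = (2, 2, 1) and Δ = (5/2, 3/2, -3), so the interior equations h_(i-1)·σ_(i-1) + 2(h_(i-1)+h_i)·σ_i + h_i·σ_(i+1) = 6(Δ_i − Δ_(i-1)) read
  2·σ_0 + 8·σ_1 + 2·σ_2 = 6(Δ_1 - Δ_0) = -6
  2·σ_1 + 6·σ_2 + 1·σ_3 = 6(Δ_2 - Δ_1) = -27
Natural end conditions: σ_0 = σ_3 = 0.
Hence σ_0 = 0, σ_1 = 9/22, σ_2 = -51/11, σ_3 = 0.
On [0, 2], with g_0(x) = a_0 + b_0·x + c_0·x² + d_0·x³: c_0 = σ_0/2 = 0, d_0 = (σ_1 - σ_0)/(6h_0) = 3/88, b_0 = Δ_0 - h_0(2σ_0 + σ_1)/6 = 26/11.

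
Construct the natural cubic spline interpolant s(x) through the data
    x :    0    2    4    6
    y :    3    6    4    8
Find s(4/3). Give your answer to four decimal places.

5.6420

Let m_i = s''(x_i). Step sizes h_i = 2, 2, 2; slopes of the chords Δ_i = (y_(i+1) - y_i)/h_i = 3/2, -1, 2.
  2·m_0 + 8·m_1 + 2·m_2 = 6(Δ_1 - Δ_0) = -15
  2·m_1 + 8·m_2 + 2·m_3 = 6(Δ_2 - Δ_1) = 18
Natural end conditions: m_0 = m_3 = 0.
Forward elimination and back-substitution give m_0 = 0, m_1 = -13/5, m_2 = 29/10, m_3 = 0.
On [0, 2], s(x) = 3 + 71/30·x + 0·x² - 13/60·x³.
With x = 4/3: s(4/3) = 457/81.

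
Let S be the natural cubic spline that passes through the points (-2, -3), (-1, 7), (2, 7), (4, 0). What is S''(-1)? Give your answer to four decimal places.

With M_i denoting the second derivative at x_i, h_i = 1, 3, 2, and Δ_i = (y_(i+1) − y_i)/h_i = 10, 0, -7/2:
  1·M_0 + 8·M_1 + 3·M_2 = 6(Δ_1 - Δ_0) = -60
  3·M_1 + 10·M_2 + 2·M_3 = 6(Δ_2 - Δ_1) = -21
Natural end conditions: M_0 = M_3 = 0.
Solving: M_0 = 0, M_1 = -537/71, M_2 = 12/71, M_3 = 0.

-7.5634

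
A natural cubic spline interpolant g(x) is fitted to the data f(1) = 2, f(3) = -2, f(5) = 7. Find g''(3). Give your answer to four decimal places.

4.8750

With M_i denoting the second derivative at x_i, h_i = 2, 2, and Δ_i = (y_(i+1) − y_i)/h_i = -2, 9/2:
  2·M_0 + 8·M_1 + 2·M_2 = 6(Δ_1 - Δ_0) = 39
Natural end conditions: M_0 = M_2 = 0.
Hence M_0 = 0, M_1 = 39/8, M_2 = 0.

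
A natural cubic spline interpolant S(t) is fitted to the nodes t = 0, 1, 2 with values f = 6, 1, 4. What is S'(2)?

Put M_i = S'' at the i-th knot. Here h = (1, 1) and Δ = (-5, 3), so the interior equations h_(i-1)·M_(i-1) + 2(h_(i-1)+h_i)·M_i + h_i·M_(i+1) = 6(Δ_i − Δ_(i-1)) read
  1·M_0 + 4·M_1 + 1·M_2 = 6(Δ_1 - Δ_0) = 48
Natural end conditions: M_0 = M_2 = 0.
Solving: M_0 = 0, M_1 = 12, M_2 = 0.
On [1, 2], S'(t) = b_1 + 2c_1·(t - 1) + 3d_1·(t - 1)² with b_1 = Δ_1 - h_1(2M_1 + M_2)/6 = -1, c_1 = M_1/2 = 6, d_1 = (M_2 - M_1)/(6h_1) = -2. So S'(2) = 5.

5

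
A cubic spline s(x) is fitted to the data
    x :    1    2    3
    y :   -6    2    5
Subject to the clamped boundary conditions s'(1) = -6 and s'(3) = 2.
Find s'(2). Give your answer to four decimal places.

With M_i denoting the second derivative at x_i, h_i = 1, 1, and Δ_i = (y_(i+1) − y_i)/h_i = 8, 3:
  1·M_0 + 4·M_1 + 1·M_2 = 6(Δ_1 - Δ_0) = -30
Clamped end conditions give two more equations: 2h_0·M_0 + h_0·M_1 = 6(Δ_0 - s'(1)) = 84 and h_1·M_1 + 2h_1·M_2 = 6(s'(3) - Δ_1) = -6.
Solving: M_0 = 107/2, M_1 = -23, M_2 = 17/2.
On [2, 3], s'(x) = b_1 + 2c_1·(x - 2) + 3d_1·(x - 2)² with b_1 = Δ_1 - h_1(2M_1 + M_2)/6 = 37/4, c_1 = M_1/2 = -23/2, d_1 = (M_2 - M_1)/(6h_1) = 21/4. So s'(2) = 37/4.

9.2500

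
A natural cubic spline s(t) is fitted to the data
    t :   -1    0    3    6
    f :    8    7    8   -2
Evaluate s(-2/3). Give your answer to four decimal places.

7.5747

Let m_i = s''(x_i). Step sizes h_i = 1, 3, 3; slopes of the chords Δ_i = (y_(i+1) - y_i)/h_i = -1, 1/3, -10/3.
  1·m_0 + 8·m_1 + 3·m_2 = 6(Δ_1 - Δ_0) = 8
  3·m_1 + 12·m_2 + 3·m_3 = 6(Δ_2 - Δ_1) = -22
Natural end conditions: m_0 = m_3 = 0.
Forward elimination and back-substitution give m_0 = 0, m_1 = 54/29, m_2 = -200/87, m_3 = 0.
On [-1, 0], s(t) = 8 - 38/29·(t + 1) + 0·(t + 1)² + 9/29·(t + 1)³.
With (t + 1) = 1/3: s(-2/3) = 659/87.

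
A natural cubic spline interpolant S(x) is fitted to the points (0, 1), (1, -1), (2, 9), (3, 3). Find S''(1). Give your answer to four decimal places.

25.6000

Write m_i for S''(x_i). With h_i = 1, 1, 1 and divided differences Δ_i = -2, 10, -6, the continuity of S' gives the tridiagonal system
  1·m_0 + 4·m_1 + 1·m_2 = 6(Δ_1 - Δ_0) = 72
  1·m_1 + 4·m_2 + 1·m_3 = 6(Δ_2 - Δ_1) = -96
Natural end conditions: m_0 = m_3 = 0.
Solving the tridiagonal system: m_0 = 0, m_1 = 128/5, m_2 = -152/5, m_3 = 0.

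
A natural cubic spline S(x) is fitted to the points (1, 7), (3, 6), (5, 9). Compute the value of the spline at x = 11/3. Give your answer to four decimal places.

Let m_i = S''(x_i). Step sizes h_i = 2, 2; slopes of the chords Δ_i = (y_(i+1) - y_i)/h_i = -1/2, 3/2.
  2·m_0 + 8·m_1 + 2·m_2 = 6(Δ_1 - Δ_0) = 12
Natural end conditions: m_0 = m_2 = 0.
Solving the tridiagonal system: m_0 = 0, m_1 = 3/2, m_2 = 0.
On [3, 5], S(x) = 6 + 1/2·(x - 3) + 3/4·(x - 3)² - 1/8·(x - 3)³.
With (x - 3) = 2/3: S(11/3) = 179/27.

6.6296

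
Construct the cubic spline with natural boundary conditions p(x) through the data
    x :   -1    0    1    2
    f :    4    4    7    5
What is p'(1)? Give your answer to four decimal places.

1.0667

Write σ_i for p''(x_i). With h_i = 1, 1, 1 and divided differences Δ_i = 0, 3, -2, the continuity of p' gives the tridiagonal system
  1·σ_0 + 4·σ_1 + 1·σ_2 = 6(Δ_1 - Δ_0) = 18
  1·σ_1 + 4·σ_2 + 1·σ_3 = 6(Δ_2 - Δ_1) = -30
Natural end conditions: σ_0 = σ_3 = 0.
Hence σ_0 = 0, σ_1 = 34/5, σ_2 = -46/5, σ_3 = 0.
On [1, 2], p'(x) = b_2 + 2c_2·(x - 1) + 3d_2·(x - 1)² with b_2 = Δ_2 - h_2(2σ_2 + σ_3)/6 = 16/15, c_2 = σ_2/2 = -23/5, d_2 = (σ_3 - σ_2)/(6h_2) = 23/15. So p'(1) = 16/15.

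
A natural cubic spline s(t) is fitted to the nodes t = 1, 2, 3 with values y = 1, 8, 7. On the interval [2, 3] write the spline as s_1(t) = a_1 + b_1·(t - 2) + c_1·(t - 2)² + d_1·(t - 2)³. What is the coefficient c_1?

Write σ_i for s''(x_i). With h_i = 1, 1 and divided differences Δ_i = 7, -1, the continuity of s' gives the tridiagonal system
  1·σ_0 + 4·σ_1 + 1·σ_2 = 6(Δ_1 - Δ_0) = -48
Natural end conditions: σ_0 = σ_2 = 0.
Hence σ_0 = 0, σ_1 = -12, σ_2 = 0.
On [2, 3], with s_1(t) = a_1 + b_1·(t - 2) + c_1·(t - 2)² + d_1·(t - 2)³: c_1 = σ_1/2 = -6, d_1 = (σ_2 - σ_1)/(6h_1) = 2, b_1 = Δ_1 - h_1(2σ_1 + σ_2)/6 = 3.

-6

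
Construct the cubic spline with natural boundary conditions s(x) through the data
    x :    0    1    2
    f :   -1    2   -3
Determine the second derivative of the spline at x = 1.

With m_i denoting the second derivative at x_i, h_i = 1, 1, and Δ_i = (y_(i+1) − y_i)/h_i = 3, -5:
  1·m_0 + 4·m_1 + 1·m_2 = 6(Δ_1 - Δ_0) = -48
Natural end conditions: m_0 = m_2 = 0.
Solving: m_0 = 0, m_1 = -12, m_2 = 0.

-12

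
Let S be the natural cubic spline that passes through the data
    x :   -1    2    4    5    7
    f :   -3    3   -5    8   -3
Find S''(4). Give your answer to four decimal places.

23.5031

Write σ_i for S''(x_i). With h_i = 3, 2, 1, 2 and divided differences Δ_i = 2, -4, 13, -11/2, the continuity of S' gives the tridiagonal system
  3·σ_0 + 10·σ_1 + 2·σ_2 = 6(Δ_1 - Δ_0) = -36
  2·σ_1 + 6·σ_2 + 1·σ_3 = 6(Δ_2 - Δ_1) = 102
  1·σ_2 + 6·σ_3 + 2·σ_4 = 6(Δ_3 - Δ_2) = -111
Natural end conditions: σ_0 = σ_4 = 0.
Forward elimination and back-substitution give σ_0 = 0, σ_1 = -1353/163, σ_2 = 3831/163, σ_3 = -3654/163, σ_4 = 0.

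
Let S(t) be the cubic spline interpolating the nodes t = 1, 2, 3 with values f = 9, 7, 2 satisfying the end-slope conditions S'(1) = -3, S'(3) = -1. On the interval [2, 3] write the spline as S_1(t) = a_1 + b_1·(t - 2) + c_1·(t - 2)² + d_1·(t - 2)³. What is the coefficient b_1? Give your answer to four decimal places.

Put M_i = S'' at the i-th knot. Here h = (1, 1) and Δ = (-2, -5), so the interior equations h_(i-1)·M_(i-1) + 2(h_(i-1)+h_i)·M_i + h_i·M_(i+1) = 6(Δ_i − Δ_(i-1)) read
  1·M_0 + 4·M_1 + 1·M_2 = 6(Δ_1 - Δ_0) = -18
Clamped end conditions give two more equations: 2h_0·M_0 + h_0·M_1 = 6(Δ_0 - S'(1)) = 6 and h_1·M_1 + 2h_1·M_2 = 6(S'(3) - Δ_1) = 24.
Forward elimination and back-substitution give M_0 = 17/2, M_1 = -11, M_2 = 35/2.
On [2, 3], with S_1(t) = a_1 + b_1·(t - 2) + c_1·(t - 2)² + d_1·(t - 2)³: c_1 = M_1/2 = -11/2, d_1 = (M_2 - M_1)/(6h_1) = 19/4, b_1 = Δ_1 - h_1(2M_1 + M_2)/6 = -17/4.

-4.2500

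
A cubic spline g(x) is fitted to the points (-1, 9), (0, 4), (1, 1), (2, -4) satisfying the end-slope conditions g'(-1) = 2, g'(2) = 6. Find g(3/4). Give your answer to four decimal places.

Let σ_i = g''(x_i). Step sizes h_i = 1, 1, 1; slopes of the chords Δ_i = (y_(i+1) - y_i)/h_i = -5, -3, -5.
  1·σ_0 + 4·σ_1 + 1·σ_2 = 6(Δ_1 - Δ_0) = 12
  1·σ_1 + 4·σ_2 + 1·σ_3 = 6(Δ_2 - Δ_1) = -12
Clamped end conditions give two more equations: 2h_0·σ_0 + h_0·σ_1 = 6(Δ_0 - g'(-1)) = -42 and h_2·σ_2 + 2h_2·σ_3 = 6(g'(2) - Δ_2) = 66.
Solving: σ_0 = -422/15, σ_1 = 214/15, σ_2 = -254/15, σ_3 = 622/15.
On [0, 1], g(x) = 4 - 74/15·x + 107/15·x² - 26/5·x³.
With x = 3/4: g(3/4) = 339/160.

2.1188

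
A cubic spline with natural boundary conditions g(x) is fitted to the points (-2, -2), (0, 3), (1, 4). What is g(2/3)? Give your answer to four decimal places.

Put M_i = g'' at the i-th knot. Here h = (2, 1) and Δ = (5/2, 1), so the interior equations h_(i-1)·M_(i-1) + 2(h_(i-1)+h_i)·M_i + h_i·M_(i+1) = 6(Δ_i − Δ_(i-1)) read
  2·M_0 + 6·M_1 + 1·M_2 = 6(Δ_1 - Δ_0) = -9
Natural end conditions: M_0 = M_2 = 0.
Forward elimination and back-substitution give M_0 = 0, M_1 = -3/2, M_2 = 0.
On [0, 1], g(x) = 3 + 3/2·x - 3/4·x² + 1/4·x³.
With x = 2/3: g(2/3) = 101/27.

3.7407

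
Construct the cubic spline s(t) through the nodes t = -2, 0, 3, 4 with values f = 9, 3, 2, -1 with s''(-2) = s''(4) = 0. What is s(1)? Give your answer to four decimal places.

Let M_i = s''(x_i). Step sizes h_i = 2, 3, 1; slopes of the chords Δ_i = (y_(i+1) - y_i)/h_i = -3, -1/3, -3.
  2·M_0 + 10·M_1 + 3·M_2 = 6(Δ_1 - Δ_0) = 16
  3·M_1 + 8·M_2 + 1·M_3 = 6(Δ_2 - Δ_1) = -16
Natural end conditions: M_0 = M_3 = 0.
Forward elimination and back-substitution give M_0 = 0, M_1 = 176/71, M_2 = -208/71, M_3 = 0.
On [0, 3], s(t) = 3 - 287/213·t + 88/71·t² - 64/213·t³.
With t = 1: s(1) = 184/71.

2.5915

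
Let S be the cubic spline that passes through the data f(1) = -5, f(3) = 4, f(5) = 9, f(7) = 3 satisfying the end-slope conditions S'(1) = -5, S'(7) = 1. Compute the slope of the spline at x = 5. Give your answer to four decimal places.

-2.4000

Write m_i for S''(x_i). With h_i = 2, 2, 2 and divided differences Δ_i = 9/2, 5/2, -3, the continuity of S' gives the tridiagonal system
  2·m_0 + 8·m_1 + 2·m_2 = 6(Δ_1 - Δ_0) = -12
  2·m_1 + 8·m_2 + 2·m_3 = 6(Δ_2 - Δ_1) = -33
Clamped end conditions give two more equations: 2h_0·m_0 + h_0·m_1 = 6(Δ_0 - S'(1)) = 57 and h_2·m_2 + 2h_2·m_3 = 6(S'(7) - Δ_2) = 24.
Hence m_0 = 82/5, m_1 = -43/10, m_2 = -26/5, m_3 = 43/5.
On [5, 7], S'(x) = b_2 + 2c_2·(x - 5) + 3d_2·(x - 5)² with b_2 = Δ_2 - h_2(2m_2 + m_3)/6 = -12/5, c_2 = m_2/2 = -13/5, d_2 = (m_3 - m_2)/(6h_2) = 23/20. So S'(5) = -12/5.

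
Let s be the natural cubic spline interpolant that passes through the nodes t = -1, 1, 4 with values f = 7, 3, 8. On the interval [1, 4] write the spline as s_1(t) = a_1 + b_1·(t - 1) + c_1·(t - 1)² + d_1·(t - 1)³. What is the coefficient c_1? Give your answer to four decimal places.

Let m_i = s''(x_i). Step sizes h_i = 2, 3; slopes of the chords Δ_i = (y_(i+1) - y_i)/h_i = -2, 5/3.
  2·m_0 + 10·m_1 + 3·m_2 = 6(Δ_1 - Δ_0) = 22
Natural end conditions: m_0 = m_2 = 0.
Forward elimination and back-substitution give m_0 = 0, m_1 = 11/5, m_2 = 0.
On [1, 4], with s_1(t) = a_1 + b_1·(t - 1) + c_1·(t - 1)² + d_1·(t - 1)³: c_1 = m_1/2 = 11/10, d_1 = (m_2 - m_1)/(6h_1) = -11/90, b_1 = Δ_1 - h_1(2m_1 + m_2)/6 = -8/15.

1.1000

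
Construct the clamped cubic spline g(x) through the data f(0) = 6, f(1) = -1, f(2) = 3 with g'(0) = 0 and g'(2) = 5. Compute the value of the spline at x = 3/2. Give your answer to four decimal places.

With σ_i denoting the second derivative at x_i, h_i = 1, 1, and Δ_i = (y_(i+1) − y_i)/h_i = -7, 4:
  1·σ_0 + 4·σ_1 + 1·σ_2 = 6(Δ_1 - Δ_0) = 66
Clamped end conditions give two more equations: 2h_0·σ_0 + h_0·σ_1 = 6(Δ_0 - g'(0)) = -42 and h_1·σ_1 + 2h_1·σ_2 = 6(g'(2) - Δ_1) = 6.
Solving the tridiagonal system: σ_0 = -35, σ_1 = 28, σ_2 = -11.
On [1, 2], g(x) = -1 - 7/2·(x - 1) + 14·(x - 1)² - 13/2·(x - 1)³.
With (x - 1) = 1/2: g(3/2) = -1/16.

-0.0625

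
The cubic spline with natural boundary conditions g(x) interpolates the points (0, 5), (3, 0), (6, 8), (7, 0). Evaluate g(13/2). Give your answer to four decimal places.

4.6078

Write M_i for g''(x_i). With h_i = 3, 3, 1 and divided differences Δ_i = -5/3, 8/3, -8, the continuity of g' gives the tridiagonal system
  3·M_0 + 12·M_1 + 3·M_2 = 6(Δ_1 - Δ_0) = 26
  3·M_1 + 8·M_2 + 1·M_3 = 6(Δ_2 - Δ_1) = -64
Natural end conditions: M_0 = M_3 = 0.
Solving: M_0 = 0, M_1 = 400/87, M_2 = -282/29, M_3 = 0.
On [6, 7], g(x) = 8 - 138/29·(x - 6) - 141/29·(x - 6)² + 47/29·(x - 6)³.
With (x - 6) = 1/2: g(13/2) = 1069/232.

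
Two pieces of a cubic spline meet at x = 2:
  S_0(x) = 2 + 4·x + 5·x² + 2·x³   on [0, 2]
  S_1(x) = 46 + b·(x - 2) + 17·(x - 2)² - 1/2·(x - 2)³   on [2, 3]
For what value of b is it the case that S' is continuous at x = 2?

S_0'(x) = 4 + 10·x + 6·x², so S_0'(2) = 48. On the right, S_1'(2) = b, so b = 48.

48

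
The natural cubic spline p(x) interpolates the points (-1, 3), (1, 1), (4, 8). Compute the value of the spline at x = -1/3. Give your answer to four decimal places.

1.9383

With σ_i denoting the second derivative at x_i, h_i = 2, 3, and Δ_i = (y_(i+1) − y_i)/h_i = -1, 7/3:
  2·σ_0 + 10·σ_1 + 3·σ_2 = 6(Δ_1 - Δ_0) = 20
Natural end conditions: σ_0 = σ_2 = 0.
Forward elimination and back-substitution give σ_0 = 0, σ_1 = 2, σ_2 = 0.
On [-1, 1], p(x) = 3 - 5/3·(x + 1) + 0·(x + 1)² + 1/6·(x + 1)³.
With (x + 1) = 2/3: p(-1/3) = 157/81.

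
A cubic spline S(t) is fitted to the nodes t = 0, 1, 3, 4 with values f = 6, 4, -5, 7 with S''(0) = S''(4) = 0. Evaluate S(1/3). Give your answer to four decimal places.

Let M_i = S''(x_i). Step sizes h_i = 1, 2, 1; slopes of the chords Δ_i = (y_(i+1) - y_i)/h_i = -2, -9/2, 12.
  1·M_0 + 6·M_1 + 2·M_2 = 6(Δ_1 - Δ_0) = -15
  2·M_1 + 6·M_2 + 1·M_3 = 6(Δ_2 - Δ_1) = 99
Natural end conditions: M_0 = M_3 = 0.
Solving: M_0 = 0, M_1 = -9, M_2 = 39/2, M_3 = 0.
On [0, 1], S(t) = 6 - 1/2·t + 0·t² - 3/2·t³.
With t = 1/3: S(1/3) = 52/9.

5.7778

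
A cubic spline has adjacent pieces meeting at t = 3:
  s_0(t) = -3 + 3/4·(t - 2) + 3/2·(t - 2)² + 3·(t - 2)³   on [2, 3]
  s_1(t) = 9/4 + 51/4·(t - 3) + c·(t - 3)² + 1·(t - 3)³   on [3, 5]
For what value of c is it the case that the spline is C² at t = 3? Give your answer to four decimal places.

10.5000

s_0''(t) = 3 + 18·(t - 2), so s_0''(3) = 21. On the right, s_1''(3) = 2c, so c = 21/2.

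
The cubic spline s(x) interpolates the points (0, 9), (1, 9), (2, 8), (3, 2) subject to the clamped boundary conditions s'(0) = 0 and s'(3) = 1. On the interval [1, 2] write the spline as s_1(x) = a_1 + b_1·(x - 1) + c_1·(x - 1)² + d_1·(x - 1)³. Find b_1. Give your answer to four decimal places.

0.6667

Let M_i = s''(x_i). Step sizes h_i = 1, 1, 1; slopes of the chords Δ_i = (y_(i+1) - y_i)/h_i = 0, -1, -6.
  1·M_0 + 4·M_1 + 1·M_2 = 6(Δ_1 - Δ_0) = -6
  1·M_1 + 4·M_2 + 1·M_3 = 6(Δ_2 - Δ_1) = -30
Clamped end conditions give two more equations: 2h_0·M_0 + h_0·M_1 = 6(Δ_0 - s'(0)) = 0 and h_2·M_2 + 2h_2·M_3 = 6(s'(3) - Δ_2) = 42.
Solving the tridiagonal system: M_0 = -4/3, M_1 = 8/3, M_2 = -46/3, M_3 = 86/3.
On [1, 2], with s_1(x) = a_1 + b_1·(x - 1) + c_1·(x - 1)² + d_1·(x - 1)³: c_1 = M_1/2 = 4/3, d_1 = (M_2 - M_1)/(6h_1) = -3, b_1 = Δ_1 - h_1(2M_1 + M_2)/6 = 2/3.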